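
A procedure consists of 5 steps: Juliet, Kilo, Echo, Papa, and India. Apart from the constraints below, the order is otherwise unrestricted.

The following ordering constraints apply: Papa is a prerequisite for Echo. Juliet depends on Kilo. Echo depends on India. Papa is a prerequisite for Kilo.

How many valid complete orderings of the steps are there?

The steps with no prerequisites are Papa, India; any of them can be placed first.
Counting all ways to extend the partial order to a total order gives 9.

9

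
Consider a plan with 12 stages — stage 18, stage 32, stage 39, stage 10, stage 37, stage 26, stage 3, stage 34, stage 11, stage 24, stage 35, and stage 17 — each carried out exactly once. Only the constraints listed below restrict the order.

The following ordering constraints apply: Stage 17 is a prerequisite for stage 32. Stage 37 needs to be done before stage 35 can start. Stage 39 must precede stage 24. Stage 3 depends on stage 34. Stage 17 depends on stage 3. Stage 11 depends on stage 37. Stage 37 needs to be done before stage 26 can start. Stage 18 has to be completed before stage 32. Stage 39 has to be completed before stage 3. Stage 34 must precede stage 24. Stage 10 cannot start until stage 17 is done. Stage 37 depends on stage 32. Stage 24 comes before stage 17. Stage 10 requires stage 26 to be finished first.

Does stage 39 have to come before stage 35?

Yes

Tracing the constraints gives a chain: stage 39 → stage 24 → stage 17 → stage 32 → stage 37 → stage 35.
Hence stage 39 necessarily comes before stage 35.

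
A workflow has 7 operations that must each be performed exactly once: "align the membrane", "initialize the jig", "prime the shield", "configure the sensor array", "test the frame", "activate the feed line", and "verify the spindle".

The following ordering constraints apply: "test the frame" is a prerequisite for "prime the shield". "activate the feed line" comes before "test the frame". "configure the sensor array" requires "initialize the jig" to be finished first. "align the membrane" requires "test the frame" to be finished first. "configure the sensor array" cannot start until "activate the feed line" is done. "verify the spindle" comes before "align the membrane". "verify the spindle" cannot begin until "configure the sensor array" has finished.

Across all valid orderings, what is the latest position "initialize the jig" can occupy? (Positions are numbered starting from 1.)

The operations that are forced after "initialize the jig", directly or by a chain of constraints, are "align the membrane", "configure the sensor array", "verify the spindle". That's 3 operations.
With 3 mandatory successors out of 7 operations total, the latest slot for "initialize the jig" is 7−3 = 4, and it's reachable by doing all non-successors before "initialize the jig".

4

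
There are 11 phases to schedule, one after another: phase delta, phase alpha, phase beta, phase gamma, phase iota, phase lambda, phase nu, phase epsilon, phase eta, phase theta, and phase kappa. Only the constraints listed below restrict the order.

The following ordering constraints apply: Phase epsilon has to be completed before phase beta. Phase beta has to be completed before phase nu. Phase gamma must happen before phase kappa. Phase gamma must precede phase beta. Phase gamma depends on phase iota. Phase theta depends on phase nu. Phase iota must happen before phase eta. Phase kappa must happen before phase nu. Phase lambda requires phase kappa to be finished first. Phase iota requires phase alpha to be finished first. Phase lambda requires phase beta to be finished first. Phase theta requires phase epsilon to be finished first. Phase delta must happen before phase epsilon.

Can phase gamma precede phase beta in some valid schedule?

The constraints force phase gamma before phase beta, so yes — every valid ordering has phase gamma earlier.

Yes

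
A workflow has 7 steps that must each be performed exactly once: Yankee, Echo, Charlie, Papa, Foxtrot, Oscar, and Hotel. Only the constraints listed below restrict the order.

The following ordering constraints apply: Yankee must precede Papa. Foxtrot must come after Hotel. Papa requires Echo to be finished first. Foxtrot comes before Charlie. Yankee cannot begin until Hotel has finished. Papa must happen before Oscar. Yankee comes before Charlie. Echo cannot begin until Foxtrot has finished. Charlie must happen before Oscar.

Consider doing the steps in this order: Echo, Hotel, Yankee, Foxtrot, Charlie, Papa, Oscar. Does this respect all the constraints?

No

In the proposed order, Echo appears before Foxtrot.
Since Foxtrot is required before Echo, the ordering is invalid.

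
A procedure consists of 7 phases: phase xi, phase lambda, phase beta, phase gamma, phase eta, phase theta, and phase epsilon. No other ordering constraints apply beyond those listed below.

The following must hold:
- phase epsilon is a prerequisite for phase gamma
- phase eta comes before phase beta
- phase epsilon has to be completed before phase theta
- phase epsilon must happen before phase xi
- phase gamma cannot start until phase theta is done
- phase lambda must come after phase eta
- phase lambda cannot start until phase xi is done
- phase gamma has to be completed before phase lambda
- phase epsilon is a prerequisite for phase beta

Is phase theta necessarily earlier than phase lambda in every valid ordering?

Following the dependencies: phase theta → phase gamma → phase lambda.
So phase theta must precede phase lambda in any valid ordering.

Yes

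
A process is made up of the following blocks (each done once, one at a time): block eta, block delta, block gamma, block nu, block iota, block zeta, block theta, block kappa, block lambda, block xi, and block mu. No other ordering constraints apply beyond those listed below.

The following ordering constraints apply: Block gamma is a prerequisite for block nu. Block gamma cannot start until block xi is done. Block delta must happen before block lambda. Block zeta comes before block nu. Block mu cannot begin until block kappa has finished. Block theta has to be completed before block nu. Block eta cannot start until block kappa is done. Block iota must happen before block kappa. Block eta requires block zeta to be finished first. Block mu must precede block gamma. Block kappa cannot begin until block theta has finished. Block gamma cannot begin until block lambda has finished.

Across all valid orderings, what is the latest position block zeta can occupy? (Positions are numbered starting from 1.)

9

The blocks that are forced after block zeta, directly or by a chain of constraints, are block eta, block nu. That's 2 blocks.
So at least 2 blocks follow block zeta, putting block zeta no later than position 9. That position is achievable by scheduling everything else first.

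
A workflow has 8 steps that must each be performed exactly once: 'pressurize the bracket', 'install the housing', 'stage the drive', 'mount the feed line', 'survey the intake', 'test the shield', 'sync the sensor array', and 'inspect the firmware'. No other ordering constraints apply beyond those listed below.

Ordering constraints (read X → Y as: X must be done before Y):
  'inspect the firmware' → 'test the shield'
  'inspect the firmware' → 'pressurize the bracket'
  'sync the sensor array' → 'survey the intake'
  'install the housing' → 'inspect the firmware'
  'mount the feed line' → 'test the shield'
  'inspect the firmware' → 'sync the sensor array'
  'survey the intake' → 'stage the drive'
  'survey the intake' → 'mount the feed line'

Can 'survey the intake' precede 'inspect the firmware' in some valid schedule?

There is a dependency chain 'inspect the firmware' → 'sync the sensor array' → 'survey the intake', so 'survey the intake' always comes after 'inspect the firmware'.
Hence 'survey the intake' can never be scheduled before 'inspect the firmware'.

No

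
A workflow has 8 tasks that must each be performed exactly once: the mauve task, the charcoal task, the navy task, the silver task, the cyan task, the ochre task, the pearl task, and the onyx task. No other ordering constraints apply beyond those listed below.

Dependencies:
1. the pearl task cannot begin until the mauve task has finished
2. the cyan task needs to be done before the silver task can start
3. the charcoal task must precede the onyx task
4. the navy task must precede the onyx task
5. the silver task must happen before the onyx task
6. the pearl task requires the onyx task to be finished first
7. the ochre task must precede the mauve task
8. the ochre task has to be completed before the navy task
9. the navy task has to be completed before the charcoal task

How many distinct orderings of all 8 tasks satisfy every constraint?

2 tasks have no prerequisites (the cyan task, the ochre task), so any of them could come first.
Counting all ways to extend the partial order to a total order gives 55.

55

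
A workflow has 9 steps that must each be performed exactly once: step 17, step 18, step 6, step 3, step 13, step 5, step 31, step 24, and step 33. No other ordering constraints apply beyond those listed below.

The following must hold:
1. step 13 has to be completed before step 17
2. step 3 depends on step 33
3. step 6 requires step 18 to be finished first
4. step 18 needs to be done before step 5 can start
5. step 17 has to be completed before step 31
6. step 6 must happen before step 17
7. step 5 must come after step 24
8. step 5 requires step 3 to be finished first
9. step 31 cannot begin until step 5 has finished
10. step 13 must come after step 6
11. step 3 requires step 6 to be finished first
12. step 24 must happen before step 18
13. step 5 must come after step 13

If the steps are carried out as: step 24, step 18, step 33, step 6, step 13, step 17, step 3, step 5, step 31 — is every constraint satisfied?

Yes

Every stated constraint is respected: step 24 sits at position 1, ahead of step 5 at position 8, and each of the other listed pairs likewise has the predecessor earlier in the sequence.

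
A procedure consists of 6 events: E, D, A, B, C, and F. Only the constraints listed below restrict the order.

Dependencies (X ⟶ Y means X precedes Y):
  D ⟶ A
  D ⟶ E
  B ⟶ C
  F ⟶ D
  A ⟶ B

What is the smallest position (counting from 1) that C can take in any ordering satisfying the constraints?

Every event that must precede C has to come before it. Tracing all chains that end at C, those events are: D, A, B, F — 4 in total.
So at minimum 4 events come before C, putting C no earlier than position 5. That position is achievable by scheduling exactly those predecessors first.

5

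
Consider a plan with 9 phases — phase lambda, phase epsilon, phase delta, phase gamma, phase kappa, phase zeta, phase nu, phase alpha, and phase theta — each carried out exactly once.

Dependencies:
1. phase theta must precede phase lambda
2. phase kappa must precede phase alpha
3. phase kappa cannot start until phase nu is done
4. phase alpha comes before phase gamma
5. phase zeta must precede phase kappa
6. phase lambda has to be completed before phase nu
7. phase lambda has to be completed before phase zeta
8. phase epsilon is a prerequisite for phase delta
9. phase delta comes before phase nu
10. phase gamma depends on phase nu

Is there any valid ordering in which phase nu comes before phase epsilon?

Following phase epsilon → phase delta → phase nu, phase epsilon must precede phase nu in every valid ordering.
Hence phase nu can never be scheduled before phase epsilon.

No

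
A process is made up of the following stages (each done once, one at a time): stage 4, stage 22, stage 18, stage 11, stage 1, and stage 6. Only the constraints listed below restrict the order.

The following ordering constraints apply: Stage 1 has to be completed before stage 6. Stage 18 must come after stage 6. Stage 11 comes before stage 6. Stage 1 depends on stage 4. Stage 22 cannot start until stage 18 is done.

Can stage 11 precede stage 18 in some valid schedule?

Every valid ordering already has stage 11 before stage 18 (the constraints require it), so in particular at least one does.

Yes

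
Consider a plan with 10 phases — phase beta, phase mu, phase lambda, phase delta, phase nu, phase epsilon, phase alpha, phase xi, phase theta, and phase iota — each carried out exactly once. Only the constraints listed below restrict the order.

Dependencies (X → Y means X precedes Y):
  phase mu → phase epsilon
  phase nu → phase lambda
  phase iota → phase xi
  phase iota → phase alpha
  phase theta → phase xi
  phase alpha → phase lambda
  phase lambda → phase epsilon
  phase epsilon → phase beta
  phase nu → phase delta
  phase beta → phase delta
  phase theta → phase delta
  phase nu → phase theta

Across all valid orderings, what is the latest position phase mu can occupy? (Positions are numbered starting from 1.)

7

The phases that are forced after phase mu, directly or by a chain of constraints, are phase beta, phase delta, phase epsilon. That's 3 phases.
So at least 3 phases follow phase mu, putting phase mu no later than position 7. That position is achievable by scheduling everything else first.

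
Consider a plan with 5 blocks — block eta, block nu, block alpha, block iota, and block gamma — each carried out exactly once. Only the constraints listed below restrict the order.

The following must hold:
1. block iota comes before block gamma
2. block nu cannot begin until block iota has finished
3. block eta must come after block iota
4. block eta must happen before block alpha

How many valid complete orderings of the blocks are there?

Block iota is the only block with nothing required before it, so every ordering starts there.
Counting all ways to extend the partial order to a total order gives 12.

12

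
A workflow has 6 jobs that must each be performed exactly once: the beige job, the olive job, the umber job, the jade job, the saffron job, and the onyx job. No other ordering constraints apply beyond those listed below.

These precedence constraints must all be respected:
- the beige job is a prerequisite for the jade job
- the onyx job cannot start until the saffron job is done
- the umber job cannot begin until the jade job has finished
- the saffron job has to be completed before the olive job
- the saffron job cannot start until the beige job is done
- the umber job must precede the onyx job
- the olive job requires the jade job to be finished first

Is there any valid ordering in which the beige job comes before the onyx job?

Yes

The beige job is actually forced before the onyx job by the constraints, so certainly some valid ordering has the beige job first.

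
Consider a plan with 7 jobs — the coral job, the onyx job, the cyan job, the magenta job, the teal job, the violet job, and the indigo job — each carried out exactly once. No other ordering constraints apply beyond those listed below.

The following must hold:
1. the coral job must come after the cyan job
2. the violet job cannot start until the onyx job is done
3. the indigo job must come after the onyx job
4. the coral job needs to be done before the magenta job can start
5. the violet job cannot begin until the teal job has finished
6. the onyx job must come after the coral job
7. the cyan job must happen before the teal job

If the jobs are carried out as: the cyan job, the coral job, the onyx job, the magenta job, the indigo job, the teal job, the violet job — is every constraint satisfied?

Yes

Every stated constraint is respected: the cyan job sits at position 1, ahead of the teal job at position 6, and each of the other listed pairs likewise has the predecessor earlier in the sequence.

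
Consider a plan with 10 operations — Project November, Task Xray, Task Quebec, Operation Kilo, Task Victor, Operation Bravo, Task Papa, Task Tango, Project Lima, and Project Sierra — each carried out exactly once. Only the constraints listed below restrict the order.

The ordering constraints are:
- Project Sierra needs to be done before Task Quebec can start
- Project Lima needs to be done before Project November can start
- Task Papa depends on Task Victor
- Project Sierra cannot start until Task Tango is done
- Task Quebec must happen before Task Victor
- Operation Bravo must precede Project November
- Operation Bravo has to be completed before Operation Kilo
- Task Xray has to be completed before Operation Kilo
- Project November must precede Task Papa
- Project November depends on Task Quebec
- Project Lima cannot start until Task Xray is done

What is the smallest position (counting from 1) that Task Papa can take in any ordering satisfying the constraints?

Working backwards through the constraints from Task Papa, its full set of required predecessors is Project November, Task Xray, Task Quebec, Task Victor, Operation Bravo, Task Tango, Project Lima, Project Sierra — 8 of them.
With 8 mandatory predecessors, the earliest Task Papa can sit is position 8+1 = 9, and placing just those 8 first achieves it.

9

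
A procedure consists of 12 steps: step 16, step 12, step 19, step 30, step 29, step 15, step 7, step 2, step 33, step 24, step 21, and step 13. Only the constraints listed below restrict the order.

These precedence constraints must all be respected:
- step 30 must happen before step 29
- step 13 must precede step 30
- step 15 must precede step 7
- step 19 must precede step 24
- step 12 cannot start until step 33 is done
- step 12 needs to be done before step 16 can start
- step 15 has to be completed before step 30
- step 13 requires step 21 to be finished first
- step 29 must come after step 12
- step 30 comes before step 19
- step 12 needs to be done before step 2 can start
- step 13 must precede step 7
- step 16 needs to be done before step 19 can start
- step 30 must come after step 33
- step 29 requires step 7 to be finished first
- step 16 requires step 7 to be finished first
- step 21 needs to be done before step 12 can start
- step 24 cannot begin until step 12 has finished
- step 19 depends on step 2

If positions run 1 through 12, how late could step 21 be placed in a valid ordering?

Every step that must follow step 21 has to come after it. Tracing all chains starting from step 21, those steps are: step 16, step 12, step 19, step 30, step 29, step 7, step 2, step 24, step 13 — 9 in total.
So at least 9 steps follow step 21, putting step 21 no later than position 3. That position is achievable by scheduling everything else first.

3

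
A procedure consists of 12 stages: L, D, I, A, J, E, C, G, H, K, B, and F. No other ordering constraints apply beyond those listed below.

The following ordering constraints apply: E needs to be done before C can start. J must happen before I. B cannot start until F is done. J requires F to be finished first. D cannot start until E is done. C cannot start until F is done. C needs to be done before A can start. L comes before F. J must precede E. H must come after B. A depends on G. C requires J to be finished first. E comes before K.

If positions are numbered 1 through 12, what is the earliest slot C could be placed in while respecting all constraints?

5

The stages that are forced before C, directly or transitively, are L, J, E, F. That's 4 stages.
So at minimum 4 stages come before C, putting C no earlier than position 5. That position is achievable by scheduling exactly those predecessors first.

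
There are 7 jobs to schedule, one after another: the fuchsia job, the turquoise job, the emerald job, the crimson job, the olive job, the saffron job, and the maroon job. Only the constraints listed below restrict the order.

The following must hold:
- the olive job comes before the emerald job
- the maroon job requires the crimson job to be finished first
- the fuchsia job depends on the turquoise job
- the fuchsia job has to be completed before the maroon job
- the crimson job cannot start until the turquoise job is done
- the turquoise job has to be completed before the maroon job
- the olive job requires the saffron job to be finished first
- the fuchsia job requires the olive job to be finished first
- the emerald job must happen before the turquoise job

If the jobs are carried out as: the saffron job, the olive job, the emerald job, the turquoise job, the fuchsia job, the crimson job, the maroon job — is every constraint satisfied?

Every stated constraint is respected: the olive job sits at position 2, ahead of the fuchsia job at position 5, and each of the other listed pairs likewise has the predecessor earlier in the sequence.

Yes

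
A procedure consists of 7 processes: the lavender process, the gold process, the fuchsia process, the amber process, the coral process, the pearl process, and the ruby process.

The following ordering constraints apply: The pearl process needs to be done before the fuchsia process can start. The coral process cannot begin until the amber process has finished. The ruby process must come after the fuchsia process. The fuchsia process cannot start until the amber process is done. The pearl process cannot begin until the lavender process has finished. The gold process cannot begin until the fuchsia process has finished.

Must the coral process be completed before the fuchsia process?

Nothing in the constraints links the coral process and the fuchsia process; they are unordered relative to each other.
A valid ordering placing the fuchsia process before the coral process exists, so the answer is no.

No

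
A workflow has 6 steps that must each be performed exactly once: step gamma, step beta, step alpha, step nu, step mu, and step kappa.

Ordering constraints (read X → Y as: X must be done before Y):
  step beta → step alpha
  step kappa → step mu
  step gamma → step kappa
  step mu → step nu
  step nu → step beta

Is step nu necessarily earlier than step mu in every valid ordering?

No

In fact the dependencies run the other way: step mu → step nu.
So step nu does not have to come before step mu — it cannot.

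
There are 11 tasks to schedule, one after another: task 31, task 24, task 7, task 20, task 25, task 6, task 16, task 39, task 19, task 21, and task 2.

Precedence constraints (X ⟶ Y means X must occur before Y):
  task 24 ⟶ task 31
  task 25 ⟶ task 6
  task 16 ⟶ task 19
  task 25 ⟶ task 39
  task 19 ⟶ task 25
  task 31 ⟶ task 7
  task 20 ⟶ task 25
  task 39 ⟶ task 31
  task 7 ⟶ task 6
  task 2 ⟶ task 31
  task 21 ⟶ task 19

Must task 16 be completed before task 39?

Yes

Chaining the stated constraints: task 16 → task 19 → task 25 → task 39.
That forces task 16 before task 39 in every valid schedule.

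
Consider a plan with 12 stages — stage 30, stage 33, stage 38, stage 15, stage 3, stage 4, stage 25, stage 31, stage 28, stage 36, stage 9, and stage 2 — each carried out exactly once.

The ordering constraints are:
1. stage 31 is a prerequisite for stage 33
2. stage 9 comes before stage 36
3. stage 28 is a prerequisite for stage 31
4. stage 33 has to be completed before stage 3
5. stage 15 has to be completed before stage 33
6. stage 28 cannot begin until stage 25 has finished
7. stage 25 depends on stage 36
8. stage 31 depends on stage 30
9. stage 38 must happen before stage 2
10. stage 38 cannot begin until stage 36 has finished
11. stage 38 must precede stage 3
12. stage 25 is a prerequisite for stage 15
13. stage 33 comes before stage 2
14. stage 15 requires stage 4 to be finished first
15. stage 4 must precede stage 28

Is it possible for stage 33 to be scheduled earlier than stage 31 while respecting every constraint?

No

The constraints give a chain stage 31 → stage 33, which forces stage 31 before stage 33.
Hence stage 33 can never be scheduled before stage 31.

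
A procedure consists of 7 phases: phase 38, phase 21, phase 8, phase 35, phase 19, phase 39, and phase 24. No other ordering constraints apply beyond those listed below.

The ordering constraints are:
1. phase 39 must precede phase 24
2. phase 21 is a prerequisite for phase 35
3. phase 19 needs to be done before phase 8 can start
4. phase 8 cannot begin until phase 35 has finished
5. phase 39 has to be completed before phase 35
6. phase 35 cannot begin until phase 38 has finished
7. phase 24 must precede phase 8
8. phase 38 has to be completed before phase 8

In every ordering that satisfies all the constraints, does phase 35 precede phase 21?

The constraints actually force phase 21 before phase 35 (via phase 21 → phase 35), not the other way around.
So phase 35 never precedes phase 21.

No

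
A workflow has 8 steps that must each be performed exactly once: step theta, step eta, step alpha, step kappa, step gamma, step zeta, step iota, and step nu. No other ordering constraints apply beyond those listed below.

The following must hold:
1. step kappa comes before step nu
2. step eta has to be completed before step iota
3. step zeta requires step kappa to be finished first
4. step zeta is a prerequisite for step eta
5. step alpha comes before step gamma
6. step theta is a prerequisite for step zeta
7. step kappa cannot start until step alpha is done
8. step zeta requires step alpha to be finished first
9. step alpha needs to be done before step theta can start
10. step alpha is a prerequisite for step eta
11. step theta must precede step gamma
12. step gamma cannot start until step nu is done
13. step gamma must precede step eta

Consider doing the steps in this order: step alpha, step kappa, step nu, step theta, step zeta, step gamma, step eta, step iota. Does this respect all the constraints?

Going through the constraints one by one, each required predecessor appears earlier in the sequence than its dependent — e.g. step alpha (position 1) is before step eta (position 7), as required.

Yes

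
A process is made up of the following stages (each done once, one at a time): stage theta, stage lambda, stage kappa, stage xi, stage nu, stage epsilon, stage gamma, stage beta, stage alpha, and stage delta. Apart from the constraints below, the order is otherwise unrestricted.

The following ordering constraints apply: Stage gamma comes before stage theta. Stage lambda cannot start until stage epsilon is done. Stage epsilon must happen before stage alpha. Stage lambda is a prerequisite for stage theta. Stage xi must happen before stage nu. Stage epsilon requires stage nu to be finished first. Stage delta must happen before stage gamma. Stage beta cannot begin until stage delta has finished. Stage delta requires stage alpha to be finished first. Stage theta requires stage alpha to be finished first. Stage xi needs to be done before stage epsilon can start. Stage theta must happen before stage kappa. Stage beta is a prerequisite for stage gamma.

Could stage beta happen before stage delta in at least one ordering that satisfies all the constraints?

Following stage delta → stage beta, stage delta must precede stage beta in every valid ordering.
Hence stage beta can never be scheduled before stage delta.

No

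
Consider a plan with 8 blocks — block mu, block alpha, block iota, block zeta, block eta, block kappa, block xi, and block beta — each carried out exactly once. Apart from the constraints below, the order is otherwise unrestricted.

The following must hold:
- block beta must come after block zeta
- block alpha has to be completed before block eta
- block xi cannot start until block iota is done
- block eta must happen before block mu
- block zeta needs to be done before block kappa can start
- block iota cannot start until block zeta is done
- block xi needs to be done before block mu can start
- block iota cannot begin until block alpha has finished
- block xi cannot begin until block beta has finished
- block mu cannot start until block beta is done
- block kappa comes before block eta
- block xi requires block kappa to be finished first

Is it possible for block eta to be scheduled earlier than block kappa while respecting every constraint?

The constraints give a chain block kappa → block eta, which forces block kappa before block eta.
Hence block eta can never be scheduled before block kappa.

No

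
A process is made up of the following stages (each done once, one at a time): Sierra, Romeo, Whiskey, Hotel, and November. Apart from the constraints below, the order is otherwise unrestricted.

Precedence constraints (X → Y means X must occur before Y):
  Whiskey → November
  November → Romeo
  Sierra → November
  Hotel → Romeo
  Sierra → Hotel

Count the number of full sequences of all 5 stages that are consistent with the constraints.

5

The stages with no prerequisites are Sierra, Whiskey; any of them can be placed first.
Counting all ways to extend the partial order to a total order gives 5.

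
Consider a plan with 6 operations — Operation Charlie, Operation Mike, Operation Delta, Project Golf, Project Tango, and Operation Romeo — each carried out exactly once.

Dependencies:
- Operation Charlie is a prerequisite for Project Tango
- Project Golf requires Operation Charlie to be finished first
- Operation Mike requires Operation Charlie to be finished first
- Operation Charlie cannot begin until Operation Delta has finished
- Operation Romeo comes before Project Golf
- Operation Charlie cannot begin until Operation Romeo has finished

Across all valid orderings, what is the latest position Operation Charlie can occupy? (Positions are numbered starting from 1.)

3

The operations that are forced after Operation Charlie, directly or by a chain of constraints, are Operation Mike, Project Golf, Project Tango. That's 3 operations.
With 3 mandatory successors out of 6 operations total, the latest slot for Operation Charlie is 6−3 = 3, and it's reachable by doing all non-successors before Operation Charlie.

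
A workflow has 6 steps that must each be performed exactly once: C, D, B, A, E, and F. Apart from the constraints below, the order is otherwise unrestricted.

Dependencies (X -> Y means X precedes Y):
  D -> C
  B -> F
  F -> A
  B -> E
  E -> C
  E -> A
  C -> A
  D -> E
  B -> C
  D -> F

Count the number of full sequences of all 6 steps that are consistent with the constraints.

The steps with no prerequisites are D, B; any of them can be placed first.
Systematically extending each partial ordering one step at a time and counting, there are 6 complete orderings.

6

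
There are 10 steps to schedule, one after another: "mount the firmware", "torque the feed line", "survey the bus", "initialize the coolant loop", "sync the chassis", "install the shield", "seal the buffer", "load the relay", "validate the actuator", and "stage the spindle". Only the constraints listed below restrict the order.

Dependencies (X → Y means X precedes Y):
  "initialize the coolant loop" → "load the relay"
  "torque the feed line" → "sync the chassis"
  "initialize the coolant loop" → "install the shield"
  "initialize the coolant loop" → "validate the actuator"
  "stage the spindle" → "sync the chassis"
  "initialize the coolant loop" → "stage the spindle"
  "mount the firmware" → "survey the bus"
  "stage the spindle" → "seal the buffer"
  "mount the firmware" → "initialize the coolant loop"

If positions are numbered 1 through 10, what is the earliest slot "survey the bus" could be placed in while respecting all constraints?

The only step forced before "survey the bus" (directly or transitively) is "mount the firmware".
So at minimum 1 step comes before "survey the bus", putting "survey the bus" no earlier than position 2. That position is achievable by scheduling exactly that predecessor first.

2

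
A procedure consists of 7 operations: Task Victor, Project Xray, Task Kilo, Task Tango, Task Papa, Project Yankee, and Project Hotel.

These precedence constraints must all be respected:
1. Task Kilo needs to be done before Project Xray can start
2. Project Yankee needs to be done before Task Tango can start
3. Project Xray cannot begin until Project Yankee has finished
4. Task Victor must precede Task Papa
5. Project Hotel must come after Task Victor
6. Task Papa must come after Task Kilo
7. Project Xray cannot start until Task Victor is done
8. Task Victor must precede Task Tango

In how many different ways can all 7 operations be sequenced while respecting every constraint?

3 operations have no prerequisites (Task Victor, Task Kilo, Project Yankee), so any of them could come first.
Counting all ways to extend the partial order to a total order gives 224.

224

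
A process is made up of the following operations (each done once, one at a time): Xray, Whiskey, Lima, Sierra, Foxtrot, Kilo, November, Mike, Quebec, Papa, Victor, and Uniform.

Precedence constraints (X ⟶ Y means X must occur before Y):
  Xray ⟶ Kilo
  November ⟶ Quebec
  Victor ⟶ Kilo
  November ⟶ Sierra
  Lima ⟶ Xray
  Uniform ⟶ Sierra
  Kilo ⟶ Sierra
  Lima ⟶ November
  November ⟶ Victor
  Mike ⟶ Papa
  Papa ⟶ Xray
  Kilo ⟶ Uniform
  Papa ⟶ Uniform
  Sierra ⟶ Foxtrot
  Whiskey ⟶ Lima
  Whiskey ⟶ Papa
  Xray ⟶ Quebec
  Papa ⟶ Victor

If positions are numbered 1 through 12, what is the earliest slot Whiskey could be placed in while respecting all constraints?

Whiskey has no prerequisites at all, so it can go in position 1.

1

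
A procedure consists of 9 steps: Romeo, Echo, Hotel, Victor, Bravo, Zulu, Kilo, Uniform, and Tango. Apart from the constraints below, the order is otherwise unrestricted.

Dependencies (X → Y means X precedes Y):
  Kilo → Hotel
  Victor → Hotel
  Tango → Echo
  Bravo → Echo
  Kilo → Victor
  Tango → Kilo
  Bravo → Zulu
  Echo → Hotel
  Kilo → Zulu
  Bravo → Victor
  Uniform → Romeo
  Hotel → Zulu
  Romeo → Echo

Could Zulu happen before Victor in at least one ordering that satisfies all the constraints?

The constraints give a chain Victor → Hotel → Zulu, which forces Victor before Zulu.
So no valid ordering can have Zulu before Victor.

No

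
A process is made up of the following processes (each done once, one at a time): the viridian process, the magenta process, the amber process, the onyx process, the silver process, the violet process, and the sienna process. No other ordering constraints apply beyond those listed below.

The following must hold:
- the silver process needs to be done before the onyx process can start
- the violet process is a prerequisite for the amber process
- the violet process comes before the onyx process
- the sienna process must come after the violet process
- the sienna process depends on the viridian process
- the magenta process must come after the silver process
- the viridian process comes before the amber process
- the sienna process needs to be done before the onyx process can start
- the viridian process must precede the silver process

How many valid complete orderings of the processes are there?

65

The processes with no prerequisites are the viridian process, the violet process; any of them can be placed first.
Counting all ways to extend the partial order to a total order gives 65.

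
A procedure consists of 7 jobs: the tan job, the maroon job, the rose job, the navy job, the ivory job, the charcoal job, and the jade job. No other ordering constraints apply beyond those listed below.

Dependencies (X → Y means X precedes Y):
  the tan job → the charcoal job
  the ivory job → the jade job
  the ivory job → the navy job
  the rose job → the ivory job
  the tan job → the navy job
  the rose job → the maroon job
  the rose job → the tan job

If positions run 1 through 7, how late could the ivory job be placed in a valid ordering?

5

Following every chain forward from the ivory job, the jobs that must come later are the navy job, the jade job — 2 of them.
So at least 2 jobs follow the ivory job, putting the ivory job no later than position 5. That position is achievable by scheduling everything else first.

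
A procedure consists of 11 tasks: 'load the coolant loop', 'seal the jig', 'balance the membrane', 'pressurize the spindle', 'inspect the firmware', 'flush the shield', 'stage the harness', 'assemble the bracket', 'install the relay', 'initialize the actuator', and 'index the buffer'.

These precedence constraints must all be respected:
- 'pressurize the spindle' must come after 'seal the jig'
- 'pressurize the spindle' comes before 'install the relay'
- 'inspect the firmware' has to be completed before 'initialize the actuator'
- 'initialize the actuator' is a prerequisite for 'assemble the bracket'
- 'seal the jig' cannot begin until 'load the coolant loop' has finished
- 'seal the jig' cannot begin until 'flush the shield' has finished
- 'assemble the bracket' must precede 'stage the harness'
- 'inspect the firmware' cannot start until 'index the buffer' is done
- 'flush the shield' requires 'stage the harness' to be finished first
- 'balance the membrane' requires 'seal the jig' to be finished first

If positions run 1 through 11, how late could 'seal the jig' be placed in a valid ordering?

8

The tasks that are forced after 'seal the jig', directly or by a chain of constraints, are 'balance the membrane', 'pressurize the spindle', 'install the relay'. That's 3 tasks.
So at least 3 tasks follow 'seal the jig', putting 'seal the jig' no later than position 8. That position is achievable by scheduling everything else first.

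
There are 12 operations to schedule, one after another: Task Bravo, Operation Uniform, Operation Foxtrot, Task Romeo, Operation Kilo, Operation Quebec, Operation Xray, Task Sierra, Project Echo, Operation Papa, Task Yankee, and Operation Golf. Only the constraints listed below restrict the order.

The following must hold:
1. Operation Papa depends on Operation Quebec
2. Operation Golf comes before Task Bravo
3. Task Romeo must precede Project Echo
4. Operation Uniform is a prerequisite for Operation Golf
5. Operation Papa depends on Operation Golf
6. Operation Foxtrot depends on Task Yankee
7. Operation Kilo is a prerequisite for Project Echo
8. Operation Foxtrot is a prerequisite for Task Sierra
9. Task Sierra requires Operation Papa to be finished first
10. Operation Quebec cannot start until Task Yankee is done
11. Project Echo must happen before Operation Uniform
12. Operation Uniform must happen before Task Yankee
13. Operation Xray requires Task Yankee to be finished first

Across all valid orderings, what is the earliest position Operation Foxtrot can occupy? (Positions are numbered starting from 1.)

The operations that are forced before Operation Foxtrot, directly or transitively, are Operation Uniform, Task Romeo, Operation Kilo, Project Echo, Task Yankee. That's 5 operations.
So at minimum 5 operations come before Operation Foxtrot, putting Operation Foxtrot no earlier than position 6. That position is achievable by scheduling exactly those predecessors first.

6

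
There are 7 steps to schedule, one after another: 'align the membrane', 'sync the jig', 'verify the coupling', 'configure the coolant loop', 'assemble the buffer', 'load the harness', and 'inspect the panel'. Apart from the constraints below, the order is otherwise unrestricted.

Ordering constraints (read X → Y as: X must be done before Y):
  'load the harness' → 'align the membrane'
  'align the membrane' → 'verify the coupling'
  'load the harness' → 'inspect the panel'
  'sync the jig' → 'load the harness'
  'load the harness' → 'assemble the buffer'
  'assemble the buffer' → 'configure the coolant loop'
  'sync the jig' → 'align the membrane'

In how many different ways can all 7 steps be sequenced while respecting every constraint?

30

Only 'sync the jig' has no prerequisites, so it must go first.
Systematically extending each partial ordering one step at a time and counting, there are 30 complete orderings.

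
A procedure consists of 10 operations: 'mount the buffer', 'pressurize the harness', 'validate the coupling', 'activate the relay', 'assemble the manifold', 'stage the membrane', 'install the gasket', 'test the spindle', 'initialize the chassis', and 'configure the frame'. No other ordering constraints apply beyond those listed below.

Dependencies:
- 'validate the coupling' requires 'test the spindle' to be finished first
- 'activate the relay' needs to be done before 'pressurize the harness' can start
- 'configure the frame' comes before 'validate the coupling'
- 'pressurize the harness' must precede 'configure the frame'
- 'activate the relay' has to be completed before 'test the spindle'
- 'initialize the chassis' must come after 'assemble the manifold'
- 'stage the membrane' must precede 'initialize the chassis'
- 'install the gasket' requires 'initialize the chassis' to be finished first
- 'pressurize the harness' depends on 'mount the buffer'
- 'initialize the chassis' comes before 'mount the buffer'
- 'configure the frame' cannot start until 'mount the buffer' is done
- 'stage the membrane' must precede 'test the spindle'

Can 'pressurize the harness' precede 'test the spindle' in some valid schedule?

Yes

No chain of constraints runs from 'test the spindle' to 'pressurize the harness', so 'test the spindle' is not required to come first.
So a valid ordering placing 'pressurize the harness' earlier than 'test the spindle' exists.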